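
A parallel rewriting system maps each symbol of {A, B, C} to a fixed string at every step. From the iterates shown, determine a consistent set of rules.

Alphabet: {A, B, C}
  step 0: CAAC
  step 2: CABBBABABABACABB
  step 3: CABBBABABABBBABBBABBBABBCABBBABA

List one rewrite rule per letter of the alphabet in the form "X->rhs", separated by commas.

A->BB, B->BA, C->CA

  step 2 ⇒ step 3: CABBBABABABACABB ⇒ CA·BB·BA·BA·BA·BB·BA·BB·BA·BB·BA·BB·CA·BB·BA·BA
    A ↦ BB
    B ↦ BA
    C ↦ CA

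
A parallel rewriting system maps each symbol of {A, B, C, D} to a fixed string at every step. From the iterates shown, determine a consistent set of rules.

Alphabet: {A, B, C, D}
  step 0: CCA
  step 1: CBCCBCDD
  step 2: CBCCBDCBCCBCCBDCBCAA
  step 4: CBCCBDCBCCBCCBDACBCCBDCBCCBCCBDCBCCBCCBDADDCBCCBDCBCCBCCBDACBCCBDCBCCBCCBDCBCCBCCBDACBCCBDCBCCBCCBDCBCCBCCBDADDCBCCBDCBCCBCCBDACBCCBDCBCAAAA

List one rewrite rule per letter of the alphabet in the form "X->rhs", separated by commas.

  step 1 ⇒ step 2: CBCCBCDD ⇒ CBC·CBD·CBC·CBC·CBD·CBC·A·A
    B ↦ CBD
    C ↦ CBC
    D ↦ A
  step 0 ⇒ step 1: CCA ⇒ CBC·CBC·DD
    A ↦ DD

A->DD, B->CBD, C->CBC, D->A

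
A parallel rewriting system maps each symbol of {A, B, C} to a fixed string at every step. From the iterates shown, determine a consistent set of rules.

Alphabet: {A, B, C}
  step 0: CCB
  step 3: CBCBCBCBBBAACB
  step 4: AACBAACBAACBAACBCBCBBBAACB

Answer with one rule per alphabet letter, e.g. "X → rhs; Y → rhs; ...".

  step 3 ⇒ step 4: CBCBCBCBBBAACB ⇒ AA·CB·AA·CB·AA·CB·AA·CB·CB·CB·B·B·AA·CB
    A ↦ B
    B ↦ CB
    C ↦ AA

A->B, B->CB, C->AA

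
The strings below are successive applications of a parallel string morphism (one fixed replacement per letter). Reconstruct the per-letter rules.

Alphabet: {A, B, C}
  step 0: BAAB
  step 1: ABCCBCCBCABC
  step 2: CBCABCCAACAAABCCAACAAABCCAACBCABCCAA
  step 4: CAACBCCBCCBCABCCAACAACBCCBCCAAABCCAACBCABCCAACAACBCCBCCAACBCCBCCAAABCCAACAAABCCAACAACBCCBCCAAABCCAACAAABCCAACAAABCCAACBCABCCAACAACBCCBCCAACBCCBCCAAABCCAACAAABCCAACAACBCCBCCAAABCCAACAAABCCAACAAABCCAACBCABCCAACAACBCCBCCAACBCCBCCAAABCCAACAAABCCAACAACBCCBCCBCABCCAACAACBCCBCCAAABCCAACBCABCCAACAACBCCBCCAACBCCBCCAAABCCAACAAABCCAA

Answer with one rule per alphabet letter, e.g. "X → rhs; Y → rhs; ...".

A->CBC, B->ABC, C->CAA

  step 1 ⇒ step 2: ABCCBCCBCABC ⇒ CBC·ABC·CAA·CAA·ABC·CAA·CAA·ABC·CAA·CBC·ABC·CAA
    A ↦ CBC
    B ↦ ABC
    C ↦ CAA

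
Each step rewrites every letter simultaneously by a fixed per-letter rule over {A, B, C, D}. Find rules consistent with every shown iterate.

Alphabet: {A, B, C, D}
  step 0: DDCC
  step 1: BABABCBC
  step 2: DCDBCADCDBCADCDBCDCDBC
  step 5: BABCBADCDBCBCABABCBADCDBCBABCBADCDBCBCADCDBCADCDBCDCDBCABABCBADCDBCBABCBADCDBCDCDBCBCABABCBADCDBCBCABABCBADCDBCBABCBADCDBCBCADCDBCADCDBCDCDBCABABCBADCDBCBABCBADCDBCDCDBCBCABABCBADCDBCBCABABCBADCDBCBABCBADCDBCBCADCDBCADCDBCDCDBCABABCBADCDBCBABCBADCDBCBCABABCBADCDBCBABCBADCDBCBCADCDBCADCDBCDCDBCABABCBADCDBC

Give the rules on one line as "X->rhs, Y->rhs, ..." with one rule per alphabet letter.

A->BCA, B->DCD, C->BC, D->BA

  step 1 ⇒ step 2: BABABCBC ⇒ DCD·BCA·DCD·BCA·DCD·BC·DCD·BC
    A ↦ BCA
    B ↦ DCD
    C ↦ BC
  step 0 ⇒ step 1: DDCC ⇒ BA·BA·BC·BC
    D ↦ BA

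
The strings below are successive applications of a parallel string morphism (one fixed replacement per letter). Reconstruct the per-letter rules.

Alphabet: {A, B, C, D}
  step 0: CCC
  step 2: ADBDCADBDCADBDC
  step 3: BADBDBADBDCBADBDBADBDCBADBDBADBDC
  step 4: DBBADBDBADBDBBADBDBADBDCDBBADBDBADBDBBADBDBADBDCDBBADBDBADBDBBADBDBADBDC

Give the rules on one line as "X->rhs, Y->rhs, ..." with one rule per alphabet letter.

  step 3 ⇒ step 4: BADBDBADBDCBADBDBADBDCBADBDBADBDC ⇒ DB·B·ADB·DB·ADB·DB·B·ADB·DB·ADB·DC·DB·B·ADB·DB·ADB·DB·B·ADB·DB·ADB·DC·DB·B·ADB·DB·ADB·DB·B·ADB·DB·ADB·DC
    A ↦ B
    B ↦ DB
    C ↦ DC
    D ↦ ADB

A->B, B->DB, C->DC, D->ADB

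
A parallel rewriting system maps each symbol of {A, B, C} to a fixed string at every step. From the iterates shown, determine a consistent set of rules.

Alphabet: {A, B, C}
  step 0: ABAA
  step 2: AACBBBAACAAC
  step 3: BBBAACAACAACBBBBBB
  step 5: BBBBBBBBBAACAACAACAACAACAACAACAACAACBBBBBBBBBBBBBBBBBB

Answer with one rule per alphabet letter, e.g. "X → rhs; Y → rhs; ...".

  step 2 ⇒ step 3: AACBBBAACAAC ⇒ B·B·B·AAC·AAC·AAC·B·B·B·B·B·B
    A ↦ B
    B ↦ AAC
    C ↦ B

A->B, B->AAC, C->B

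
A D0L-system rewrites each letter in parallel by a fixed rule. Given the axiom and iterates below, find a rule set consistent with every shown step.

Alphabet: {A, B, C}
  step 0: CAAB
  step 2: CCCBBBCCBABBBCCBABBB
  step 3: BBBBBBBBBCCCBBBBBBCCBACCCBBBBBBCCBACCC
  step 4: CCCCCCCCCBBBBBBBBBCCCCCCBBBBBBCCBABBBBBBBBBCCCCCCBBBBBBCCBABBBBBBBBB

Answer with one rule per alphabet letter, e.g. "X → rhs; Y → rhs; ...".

A->CBA, B->C, C->BBB

  step 3 ⇒ step 4: BBBBBBBBBCCCBBBBBBCCBACCCBBBBBBCCBACCC ⇒ C·C·C·C·C·C·C·C·C·BBB·BBB·BBB·C·C·C·C·C·C·BBB·BBB·C·CBA·BBB·BBB·BBB·C·C·C·C·C·C·BBB·BBB·C·CBA·BBB·BBB·BBB
    A ↦ CBA
    B ↦ C
    C ↦ BBB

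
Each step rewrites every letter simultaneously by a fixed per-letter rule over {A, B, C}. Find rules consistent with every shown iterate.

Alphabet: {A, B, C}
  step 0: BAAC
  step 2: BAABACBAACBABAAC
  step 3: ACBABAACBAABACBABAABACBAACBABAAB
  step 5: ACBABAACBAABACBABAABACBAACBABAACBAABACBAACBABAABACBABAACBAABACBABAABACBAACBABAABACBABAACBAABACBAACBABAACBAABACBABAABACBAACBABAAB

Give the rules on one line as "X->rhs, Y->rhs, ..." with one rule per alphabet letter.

  step 2 ⇒ step 3: BAABACBAACBABAAC ⇒ AC·BA·BA·AC·BA·AB·AC·BA·BA·AB·AC·BA·AC·BA·BA·AB
    A ↦ BA
    B ↦ AC
    C ↦ AB

A->BA, B->AC, C->AB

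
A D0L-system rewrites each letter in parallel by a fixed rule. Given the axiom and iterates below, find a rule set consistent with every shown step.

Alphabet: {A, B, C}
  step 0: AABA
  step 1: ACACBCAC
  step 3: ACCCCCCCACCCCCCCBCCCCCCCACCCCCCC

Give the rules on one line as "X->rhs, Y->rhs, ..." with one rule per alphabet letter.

  step 0 ⇒ step 1: AABA ⇒ AC·AC·BC·AC
    A ↦ AC
    B ↦ BC
    C ↦ CC  (constrained at step 1)

A->AC, B->BC, C->CC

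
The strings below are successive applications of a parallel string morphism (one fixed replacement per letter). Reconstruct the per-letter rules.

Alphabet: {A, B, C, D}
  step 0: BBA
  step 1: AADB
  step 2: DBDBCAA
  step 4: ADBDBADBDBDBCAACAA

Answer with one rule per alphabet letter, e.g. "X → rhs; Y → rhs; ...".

  step 1 ⇒ step 2: AADB ⇒ DB·DB·CA·A
    A ↦ DB
    B ↦ A
    D ↦ CA
    C ↦ A  (constrained at step 2)

A->DB, B->A, C->A, D->CA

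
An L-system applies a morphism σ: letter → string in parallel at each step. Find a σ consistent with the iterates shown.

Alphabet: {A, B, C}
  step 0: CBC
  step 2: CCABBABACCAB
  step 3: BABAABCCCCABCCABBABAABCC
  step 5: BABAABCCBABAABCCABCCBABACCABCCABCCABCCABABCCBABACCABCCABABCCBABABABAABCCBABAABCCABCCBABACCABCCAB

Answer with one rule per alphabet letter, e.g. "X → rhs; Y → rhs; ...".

A->AB, B->CC, C->BA

  step 2 ⇒ step 3: CCABBABACCAB ⇒ BA·BA·AB·CC·CC·AB·CC·AB·BA·BA·AB·CC
    A ↦ AB
    B ↦ CC
    C ↦ BA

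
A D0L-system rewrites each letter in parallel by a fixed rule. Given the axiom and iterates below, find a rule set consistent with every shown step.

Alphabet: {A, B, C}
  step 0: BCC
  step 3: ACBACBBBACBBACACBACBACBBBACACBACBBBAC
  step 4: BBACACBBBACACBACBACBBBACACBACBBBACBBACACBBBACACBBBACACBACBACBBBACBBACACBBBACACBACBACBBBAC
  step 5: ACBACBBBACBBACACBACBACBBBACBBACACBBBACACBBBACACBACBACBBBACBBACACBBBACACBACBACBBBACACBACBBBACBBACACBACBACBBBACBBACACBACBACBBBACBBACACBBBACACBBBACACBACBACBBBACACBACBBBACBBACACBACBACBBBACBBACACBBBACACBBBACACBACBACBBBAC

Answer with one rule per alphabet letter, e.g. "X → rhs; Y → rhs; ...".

A->BB, B->ACB, C->AC

  step 4 ⇒ step 5: BBACACBBBACACBACBACBBBACACBACBBBACBBACACBBBACACBBBACACBACBACBBBACBBACACBBBACACBACBACBBBAC ⇒ ACB·ACB·BB·AC·BB·AC·ACB·ACB·ACB·BB·AC·BB·AC·ACB·BB·AC·ACB·BB·AC·ACB·ACB·ACB·BB·AC·BB·AC·ACB·BB·AC·ACB·ACB·ACB·BB·AC·ACB·ACB·BB·AC·BB·AC·ACB·ACB·ACB·BB·AC·BB·AC·ACB·ACB·ACB·BB·AC·BB·AC·ACB·BB·AC·ACB·BB·AC·ACB·ACB·ACB·BB·AC·ACB·ACB·BB·AC·BB·AC·ACB·ACB·ACB·BB·AC·BB·AC·ACB·BB·AC·ACB·BB·AC·ACB·ACB·ACB·BB·AC
    A ↦ BB
    B ↦ ACB
    C ↦ AC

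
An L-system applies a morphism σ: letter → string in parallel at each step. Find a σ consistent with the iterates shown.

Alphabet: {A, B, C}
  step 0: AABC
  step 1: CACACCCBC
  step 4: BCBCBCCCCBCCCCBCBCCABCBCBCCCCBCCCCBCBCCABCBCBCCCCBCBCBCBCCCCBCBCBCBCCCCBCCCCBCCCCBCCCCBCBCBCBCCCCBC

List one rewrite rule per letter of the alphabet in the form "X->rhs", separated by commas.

A->CA, B->CCC, C->BC

  step 0 ⇒ step 1: AABC ⇒ CA·CA·CCC·BC
    A ↦ CA
    B ↦ CCC
    C ↦ BC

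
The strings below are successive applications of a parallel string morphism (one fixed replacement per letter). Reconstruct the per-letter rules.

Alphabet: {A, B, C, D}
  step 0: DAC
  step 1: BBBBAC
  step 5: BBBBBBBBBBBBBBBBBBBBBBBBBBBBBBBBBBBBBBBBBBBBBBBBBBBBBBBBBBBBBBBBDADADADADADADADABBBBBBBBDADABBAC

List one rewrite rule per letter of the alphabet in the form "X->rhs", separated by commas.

  step 0 ⇒ step 1: DAC ⇒ BB·BB·AC
    A ↦ BB
    C ↦ AC
    D ↦ BB
    B ↦ DA  (constrained at step 1)

A->BB, B->DA, C->AC, D->BB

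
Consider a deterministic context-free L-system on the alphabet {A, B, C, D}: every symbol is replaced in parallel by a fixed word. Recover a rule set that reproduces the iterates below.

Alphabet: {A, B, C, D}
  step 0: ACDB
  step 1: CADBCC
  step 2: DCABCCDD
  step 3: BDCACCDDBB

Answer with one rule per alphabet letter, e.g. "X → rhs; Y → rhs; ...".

  step 2 ⇒ step 3: DCABCCDD ⇒ B·D·CA·CC·D·D·B·B
    A ↦ CA
    B ↦ CC
    C ↦ D
    D ↦ B

A->CA, B->CC, C->D, D->B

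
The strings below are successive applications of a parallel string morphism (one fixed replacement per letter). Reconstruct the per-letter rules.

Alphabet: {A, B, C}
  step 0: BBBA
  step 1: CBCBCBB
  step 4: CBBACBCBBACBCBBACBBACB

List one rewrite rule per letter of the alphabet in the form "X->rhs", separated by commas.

A->B, B->CB, C->A

  step 0 ⇒ step 1: BBBA ⇒ CB·CB·CB·B
    A ↦ B
    B ↦ CB
    C ↦ A  (constrained at step 1)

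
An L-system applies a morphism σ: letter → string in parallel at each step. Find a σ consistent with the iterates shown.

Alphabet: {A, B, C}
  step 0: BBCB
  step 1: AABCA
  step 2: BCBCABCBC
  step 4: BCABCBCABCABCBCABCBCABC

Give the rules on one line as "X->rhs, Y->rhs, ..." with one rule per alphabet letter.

A->BC, B->A, C->BC

  step 1 ⇒ step 2: AABCA ⇒ BC·BC·A·BC·BC
    A ↦ BC
    B ↦ A
    C ↦ BC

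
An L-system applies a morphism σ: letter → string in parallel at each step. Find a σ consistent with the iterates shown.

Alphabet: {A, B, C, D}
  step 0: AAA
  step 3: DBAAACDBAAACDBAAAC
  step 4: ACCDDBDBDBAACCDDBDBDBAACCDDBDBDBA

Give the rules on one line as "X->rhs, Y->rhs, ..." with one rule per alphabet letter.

  step 3 ⇒ step 4: DBAAACDBAAACDBAAAC ⇒ AC·CD·DB·DB·DB·A·AC·CD·DB·DB·DB·A·AC·CD·DB·DB·DB·A
    A ↦ DB
    B ↦ CD
    C ↦ A
    D ↦ AC

A->DB, B->CD, C->A, D->AC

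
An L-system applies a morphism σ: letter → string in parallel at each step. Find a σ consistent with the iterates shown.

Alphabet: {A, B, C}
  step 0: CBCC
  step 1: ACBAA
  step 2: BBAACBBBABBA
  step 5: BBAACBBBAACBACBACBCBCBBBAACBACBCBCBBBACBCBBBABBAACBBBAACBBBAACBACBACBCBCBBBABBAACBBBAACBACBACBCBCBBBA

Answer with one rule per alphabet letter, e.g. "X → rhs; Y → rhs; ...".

  step 1 ⇒ step 2: ACBAA ⇒ BBA·A·CB·BBA·BBA
    A ↦ BBA
    B ↦ CB
    C ↦ A

A->BBA, B->CB, C->A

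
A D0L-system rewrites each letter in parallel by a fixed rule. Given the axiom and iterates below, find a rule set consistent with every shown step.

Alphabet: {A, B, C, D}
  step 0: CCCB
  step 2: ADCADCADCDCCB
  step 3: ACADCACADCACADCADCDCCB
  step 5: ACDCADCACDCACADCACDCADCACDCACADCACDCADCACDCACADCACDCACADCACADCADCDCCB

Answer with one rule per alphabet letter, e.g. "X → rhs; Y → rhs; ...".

  step 2 ⇒ step 3: ADCADCADCDCCB ⇒ AC·A·DC·AC·A·DC·AC·A·DC·A·DC·DC·CB
    A ↦ AC
    B ↦ CB
    C ↦ DC
    D ↦ A

A->AC, B->CB, C->DC, D->A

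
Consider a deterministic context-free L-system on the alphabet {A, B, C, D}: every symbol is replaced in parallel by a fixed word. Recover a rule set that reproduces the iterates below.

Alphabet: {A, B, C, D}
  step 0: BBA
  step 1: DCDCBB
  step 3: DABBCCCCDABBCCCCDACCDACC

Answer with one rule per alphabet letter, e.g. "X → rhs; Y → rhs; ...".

A->BB, B->DC, C->CC, D->DA

  step 0 ⇒ step 1: BBA ⇒ DC·DC·BB
    A ↦ BB
    B ↦ DC
    C ↦ CC  (constrained at step 1)
    D ↦ DA  (constrained at step 1)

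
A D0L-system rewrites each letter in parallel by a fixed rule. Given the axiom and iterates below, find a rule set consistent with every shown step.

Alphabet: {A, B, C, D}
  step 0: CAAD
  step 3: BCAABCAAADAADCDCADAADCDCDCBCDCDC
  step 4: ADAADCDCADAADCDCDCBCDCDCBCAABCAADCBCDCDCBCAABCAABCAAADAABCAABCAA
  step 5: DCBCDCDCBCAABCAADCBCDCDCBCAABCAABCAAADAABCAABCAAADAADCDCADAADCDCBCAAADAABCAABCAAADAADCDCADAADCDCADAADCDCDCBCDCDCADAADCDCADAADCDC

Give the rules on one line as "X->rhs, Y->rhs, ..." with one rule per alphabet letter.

A->DC, B->AD, C->AA, D->BC

  step 4 ⇒ step 5: ADAADCDCADAADCDCDCBCDCDCBCAABCAADCBCDCDCBCAABCAABCAAADAABCAABCAA ⇒ DC·BC·DC·DC·BC·AA·BC·AA·DC·BC·DC·DC·BC·AA·BC·AA·BC·AA·AD·AA·BC·AA·BC·AA·AD·AA·DC·DC·AD·AA·DC·DC·BC·AA·AD·AA·BC·AA·BC·AA·AD·AA·DC·DC·AD·AA·DC·DC·AD·AA·DC·DC·DC·BC·DC·DC·AD·AA·DC·DC·AD·AA·DC·DC
    A ↦ DC
    B ↦ AD
    C ↦ AA
    D ↦ BC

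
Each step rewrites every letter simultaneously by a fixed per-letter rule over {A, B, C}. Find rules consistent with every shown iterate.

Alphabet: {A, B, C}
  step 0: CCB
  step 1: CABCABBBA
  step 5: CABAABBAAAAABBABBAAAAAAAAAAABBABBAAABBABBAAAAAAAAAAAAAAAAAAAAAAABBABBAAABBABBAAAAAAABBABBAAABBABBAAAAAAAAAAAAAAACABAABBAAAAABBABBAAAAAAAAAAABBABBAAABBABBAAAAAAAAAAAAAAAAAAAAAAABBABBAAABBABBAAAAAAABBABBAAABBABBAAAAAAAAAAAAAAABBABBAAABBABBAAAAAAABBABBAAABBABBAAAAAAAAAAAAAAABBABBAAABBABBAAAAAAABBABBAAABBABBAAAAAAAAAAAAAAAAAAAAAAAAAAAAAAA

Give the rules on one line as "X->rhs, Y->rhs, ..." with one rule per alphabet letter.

A->AA, B->BBA, C->CAB

  step 0 ⇒ step 1: CCB ⇒ CAB·CAB·BBA
    B ↦ BBA
    C ↦ CAB
    A ↦ AA  (constrained at step 1)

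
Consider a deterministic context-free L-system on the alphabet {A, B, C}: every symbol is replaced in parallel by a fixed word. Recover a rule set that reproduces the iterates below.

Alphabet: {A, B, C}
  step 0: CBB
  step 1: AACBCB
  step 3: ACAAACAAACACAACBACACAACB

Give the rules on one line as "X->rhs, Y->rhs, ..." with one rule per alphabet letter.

A->AC, B->CB, C->AA

  step 0 ⇒ step 1: CBB ⇒ AA·CB·CB
    B ↦ CB
    C ↦ AA
    A ↦ AC  (constrained at step 1)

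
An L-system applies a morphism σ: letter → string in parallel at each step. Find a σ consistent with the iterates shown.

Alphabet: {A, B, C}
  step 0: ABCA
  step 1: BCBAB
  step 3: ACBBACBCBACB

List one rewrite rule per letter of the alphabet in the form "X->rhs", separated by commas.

A->B, B->CB, C->A

  step 0 ⇒ step 1: ABCA ⇒ B·CB·A·B
    A ↦ B
    B ↦ CB
    C ↦ A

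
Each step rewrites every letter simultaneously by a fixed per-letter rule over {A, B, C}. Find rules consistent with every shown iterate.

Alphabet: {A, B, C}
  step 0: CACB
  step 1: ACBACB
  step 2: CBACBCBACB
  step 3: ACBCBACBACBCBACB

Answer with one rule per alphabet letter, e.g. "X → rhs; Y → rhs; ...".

A->CB, B->CB, C->A

  step 2 ⇒ step 3: CBACBCBACB ⇒ A·CB·CB·A·CB·A·CB·CB·A·CB
    A ↦ CB
    B ↦ CB
    C ↦ A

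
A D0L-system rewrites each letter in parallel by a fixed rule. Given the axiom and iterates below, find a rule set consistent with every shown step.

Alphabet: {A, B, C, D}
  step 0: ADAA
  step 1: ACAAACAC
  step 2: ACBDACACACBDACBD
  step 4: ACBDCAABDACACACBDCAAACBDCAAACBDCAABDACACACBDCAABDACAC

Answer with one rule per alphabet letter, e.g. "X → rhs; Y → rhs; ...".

  step 1 ⇒ step 2: ACAAACAC ⇒ AC·BD·AC·AC·AC·BD·AC·BD
    A ↦ AC
    C ↦ BD
    B ↦ C  (constrained at step 2)
  step 0 ⇒ step 1: ADAA ⇒ AC·AA·AC·AC
    D ↦ AA

A->AC, B->C, C->BD, D->AA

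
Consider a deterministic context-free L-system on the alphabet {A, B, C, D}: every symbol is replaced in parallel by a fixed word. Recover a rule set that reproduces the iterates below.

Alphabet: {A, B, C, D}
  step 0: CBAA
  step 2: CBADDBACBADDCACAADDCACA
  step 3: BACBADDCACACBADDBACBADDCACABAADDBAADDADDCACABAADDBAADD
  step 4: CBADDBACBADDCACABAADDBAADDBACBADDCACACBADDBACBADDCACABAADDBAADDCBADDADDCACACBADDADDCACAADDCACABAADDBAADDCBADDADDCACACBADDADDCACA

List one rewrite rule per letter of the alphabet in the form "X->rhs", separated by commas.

A->ADD, B->CB, C->BA, D->CA

  step 3 ⇒ step 4: BACBADDCACACBADDBACBADDCACABAADDBAADDADDCACABAADDBAADD ⇒ CB·ADD·BA·CB·ADD·CA·CA·BA·ADD·BA·ADD·BA·CB·ADD·CA·CA·CB·ADD·BA·CB·ADD·CA·CA·BA·ADD·BA·ADD·CB·ADD·ADD·CA·CA·CB·ADD·ADD·CA·CA·ADD·CA·CA·BA·ADD·BA·ADD·CB·ADD·ADD·CA·CA·CB·ADD·ADD·CA·CA
    A ↦ ADD
    B ↦ CB
    C ↦ BA
    D ↦ CA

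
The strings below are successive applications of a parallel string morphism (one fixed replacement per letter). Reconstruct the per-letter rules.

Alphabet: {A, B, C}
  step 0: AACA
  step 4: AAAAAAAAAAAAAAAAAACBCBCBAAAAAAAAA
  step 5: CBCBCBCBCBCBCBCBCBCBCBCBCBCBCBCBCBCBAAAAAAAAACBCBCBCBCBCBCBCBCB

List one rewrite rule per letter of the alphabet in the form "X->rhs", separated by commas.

  step 4 ⇒ step 5: AAAAAAAAAAAAAAAAAACBCBCBAAAAAAAAA ⇒ CB·CB·CB·CB·CB·CB·CB·CB·CB·CB·CB·CB·CB·CB·CB·CB·CB·CB·A·AA·A·AA·A·AA·CB·CB·CB·CB·CB·CB·CB·CB·CB
    A ↦ CB
    B ↦ AA
    C ↦ A

A->CB, B->AA, C->A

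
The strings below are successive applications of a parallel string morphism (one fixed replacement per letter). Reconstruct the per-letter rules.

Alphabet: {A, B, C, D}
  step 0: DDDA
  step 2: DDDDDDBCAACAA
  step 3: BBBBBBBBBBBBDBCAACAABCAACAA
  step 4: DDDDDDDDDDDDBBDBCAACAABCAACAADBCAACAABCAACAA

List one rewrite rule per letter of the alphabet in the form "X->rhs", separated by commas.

A->CAA, B->D, C->B, D->BB

  step 3 ⇒ step 4: BBBBBBBBBBBBDBCAACAABCAACAA ⇒ D·D·D·D·D·D·D·D·D·D·D·D·BB·D·B·CAA·CAA·B·CAA·CAA·D·B·CAA·CAA·B·CAA·CAA
    A ↦ CAA
    B ↦ D
    C ↦ B
    D ↦ BB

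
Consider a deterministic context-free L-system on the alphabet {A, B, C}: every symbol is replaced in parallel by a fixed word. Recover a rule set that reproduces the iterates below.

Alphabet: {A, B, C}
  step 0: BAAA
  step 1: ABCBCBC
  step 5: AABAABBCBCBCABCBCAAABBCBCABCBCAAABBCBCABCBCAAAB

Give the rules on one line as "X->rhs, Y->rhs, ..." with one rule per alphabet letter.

A->BC, B->A, C->AB

  step 0 ⇒ step 1: BAAA ⇒ A·BC·BC·BC
    A ↦ BC
    B ↦ A
    C ↦ AB  (constrained at step 1)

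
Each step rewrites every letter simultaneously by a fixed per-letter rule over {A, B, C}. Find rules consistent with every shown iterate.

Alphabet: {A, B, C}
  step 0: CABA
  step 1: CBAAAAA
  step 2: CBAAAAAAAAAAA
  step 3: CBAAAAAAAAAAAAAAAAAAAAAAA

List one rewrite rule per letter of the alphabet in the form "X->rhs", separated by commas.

  step 2 ⇒ step 3: CBAAAAAAAAAAA ⇒ CB·A·AA·AA·AA·AA·AA·AA·AA·AA·AA·AA·AA
    A ↦ AA
    B ↦ A
    C ↦ CB

A->AA, B->A, C->CB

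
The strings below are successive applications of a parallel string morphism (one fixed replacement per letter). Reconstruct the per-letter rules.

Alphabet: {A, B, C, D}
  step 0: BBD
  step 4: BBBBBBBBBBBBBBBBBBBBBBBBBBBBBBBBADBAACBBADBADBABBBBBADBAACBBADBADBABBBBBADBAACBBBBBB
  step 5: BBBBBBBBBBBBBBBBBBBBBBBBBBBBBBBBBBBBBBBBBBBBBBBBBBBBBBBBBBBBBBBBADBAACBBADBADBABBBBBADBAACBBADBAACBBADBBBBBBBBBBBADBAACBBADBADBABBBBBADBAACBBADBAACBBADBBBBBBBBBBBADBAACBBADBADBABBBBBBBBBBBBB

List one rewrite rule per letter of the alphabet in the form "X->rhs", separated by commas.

  step 4 ⇒ step 5: BBBBBBBBBBBBBBBBBBBBBBBBBBBBBBBBADBAACBBADBADBABBBBBADBAACBBADBADBABBBBBADBAACBBBBBB ⇒ BB·BB·BB·BB·BB·BB·BB·BB·BB·BB·BB·BB·BB·BB·BB·BB·BB·BB·BB·BB·BB·BB·BB·BB·BB·BB·BB·BB·BB·BB·BB·BB·ADB·AAC·BB·ADB·ADB·AB·BB·BB·ADB·AAC·BB·ADB·AAC·BB·ADB·BB·BB·BB·BB·BB·ADB·AAC·BB·ADB·ADB·AB·BB·BB·ADB·AAC·BB·ADB·AAC·BB·ADB·BB·BB·BB·BB·BB·ADB·AAC·BB·ADB·ADB·AB·BB·BB·BB·BB·BB·BB
    A ↦ ADB
    B ↦ BB
    C ↦ AB
    D ↦ AAC

A->ADB, B->BB, C->AB, D->AAC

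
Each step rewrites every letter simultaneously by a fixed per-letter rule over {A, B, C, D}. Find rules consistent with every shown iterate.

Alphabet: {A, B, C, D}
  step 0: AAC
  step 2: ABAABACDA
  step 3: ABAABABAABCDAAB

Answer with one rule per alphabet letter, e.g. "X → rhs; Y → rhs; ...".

  step 2 ⇒ step 3: ABAABACDA ⇒ AB·A·AB·AB·A·AB·CD·A·AB
    A ↦ AB
    B ↦ A
    C ↦ CD
    D ↦ A

A->AB, B->A, C->CD, D->A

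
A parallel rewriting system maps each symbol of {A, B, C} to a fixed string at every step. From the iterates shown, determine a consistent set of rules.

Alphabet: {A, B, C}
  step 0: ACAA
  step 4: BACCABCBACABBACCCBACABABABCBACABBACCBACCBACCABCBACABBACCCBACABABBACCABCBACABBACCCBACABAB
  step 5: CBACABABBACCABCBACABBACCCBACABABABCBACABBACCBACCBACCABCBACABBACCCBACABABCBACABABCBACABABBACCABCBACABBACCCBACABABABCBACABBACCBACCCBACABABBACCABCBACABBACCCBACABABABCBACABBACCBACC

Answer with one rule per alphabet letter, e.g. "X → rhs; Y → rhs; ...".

A->BAC, B->C, C->AB

  step 4 ⇒ step 5: BACCABCBACABBACCCBACABABABCBACABBACCBACCBACCABCBACABBACCCBACABABBACCABCBACABBACCCBACABAB ⇒ C·BAC·AB·AB·BAC·C·AB·C·BAC·AB·BAC·C·C·BAC·AB·AB·AB·C·BAC·AB·BAC·C·BAC·C·BAC·C·AB·C·BAC·AB·BAC·C·C·BAC·AB·AB·C·BAC·AB·AB·C·BAC·AB·AB·BAC·C·AB·C·BAC·AB·BAC·C·C·BAC·AB·AB·AB·C·BAC·AB·BAC·C·BAC·C·C·BAC·AB·AB·BAC·C·AB·C·BAC·AB·BAC·C·C·BAC·AB·AB·AB·C·BAC·AB·BAC·C·BAC·C
    A ↦ BAC
    B ↦ C
    C ↦ AB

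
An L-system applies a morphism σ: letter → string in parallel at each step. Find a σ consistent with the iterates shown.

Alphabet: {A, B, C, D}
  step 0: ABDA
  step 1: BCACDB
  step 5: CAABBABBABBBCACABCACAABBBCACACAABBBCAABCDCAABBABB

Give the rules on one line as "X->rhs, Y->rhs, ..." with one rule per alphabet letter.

A->B, B->CA, C->AB, D->CD

  step 0 ⇒ step 1: ABDA ⇒ B·CA·CD·B
    A ↦ B
    B ↦ CA
    D ↦ CD
    C ↦ AB  (constrained at step 1)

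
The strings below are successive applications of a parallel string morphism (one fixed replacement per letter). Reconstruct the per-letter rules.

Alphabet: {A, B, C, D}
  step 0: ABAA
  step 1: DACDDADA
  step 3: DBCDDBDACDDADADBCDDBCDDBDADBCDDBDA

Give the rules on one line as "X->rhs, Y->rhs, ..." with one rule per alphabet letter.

A->DA, B->CD, C->BAA, D->DB

  step 0 ⇒ step 1: ABAA ⇒ DA·CD·DA·DA
    A ↦ DA
    B ↦ CD
    C ↦ BAA  (constrained at step 1)
    D ↦ DB  (constrained at step 1)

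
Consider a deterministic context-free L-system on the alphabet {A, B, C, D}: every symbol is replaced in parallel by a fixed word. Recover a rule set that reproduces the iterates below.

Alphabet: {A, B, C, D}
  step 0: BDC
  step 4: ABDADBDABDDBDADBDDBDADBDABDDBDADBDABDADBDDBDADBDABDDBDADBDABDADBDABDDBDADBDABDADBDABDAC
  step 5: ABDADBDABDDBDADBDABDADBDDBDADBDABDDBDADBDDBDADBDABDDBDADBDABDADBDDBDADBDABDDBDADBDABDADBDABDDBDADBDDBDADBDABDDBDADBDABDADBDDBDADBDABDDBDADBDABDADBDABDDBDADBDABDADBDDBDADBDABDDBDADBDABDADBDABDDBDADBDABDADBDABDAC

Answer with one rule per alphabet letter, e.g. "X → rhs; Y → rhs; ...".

A->ABD, B->A, C->AC, D->DBD

  step 4 ⇒ step 5: ABDADBDABDDBDADBDDBDADBDABDDBDADBDABDADBDDBDADBDABDDBDADBDABDADBDABDDBDADBDABDADBDABDAC ⇒ ABD·A·DBD·ABD·DBD·A·DBD·ABD·A·DBD·DBD·A·DBD·ABD·DBD·A·DBD·DBD·A·DBD·ABD·DBD·A·DBD·ABD·A·DBD·DBD·A·DBD·ABD·DBD·A·DBD·ABD·A·DBD·ABD·DBD·A·DBD·DBD·A·DBD·ABD·DBD·A·DBD·ABD·A·DBD·DBD·A·DBD·ABD·DBD·A·DBD·ABD·A·DBD·ABD·DBD·A·DBD·ABD·A·DBD·DBD·A·DBD·ABD·DBD·A·DBD·ABD·A·DBD·ABD·DBD·A·DBD·ABD·A·DBD·ABD·AC
    A ↦ ABD
    B ↦ A
    C ↦ AC
    D ↦ DBD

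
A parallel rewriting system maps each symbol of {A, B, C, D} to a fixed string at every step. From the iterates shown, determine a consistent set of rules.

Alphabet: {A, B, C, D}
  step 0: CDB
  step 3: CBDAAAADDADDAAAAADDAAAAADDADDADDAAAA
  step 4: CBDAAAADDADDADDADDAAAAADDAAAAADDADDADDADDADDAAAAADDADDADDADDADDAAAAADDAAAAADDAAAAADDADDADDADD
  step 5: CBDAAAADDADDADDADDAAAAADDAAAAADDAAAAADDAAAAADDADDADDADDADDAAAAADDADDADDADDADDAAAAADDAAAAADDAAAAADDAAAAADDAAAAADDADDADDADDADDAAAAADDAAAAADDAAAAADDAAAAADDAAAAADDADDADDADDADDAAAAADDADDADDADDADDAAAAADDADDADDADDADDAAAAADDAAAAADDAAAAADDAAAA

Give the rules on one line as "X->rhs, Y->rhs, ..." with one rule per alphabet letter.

A->ADD, B->DA, C->CB, D->AA

  step 4 ⇒ step 5: CBDAAAADDADDADDADDAAAAADDAAAAADDADDADDADDADDAAAAADDADDADDADDADDAAAAADDAAAAADDAAAAADDADDADDADD ⇒ CB·DA·AA·ADD·ADD·ADD·ADD·AA·AA·ADD·AA·AA·ADD·AA·AA·ADD·AA·AA·ADD·ADD·ADD·ADD·ADD·AA·AA·ADD·ADD·ADD·ADD·ADD·AA·AA·ADD·AA·AA·ADD·AA·AA·ADD·AA·AA·ADD·AA·AA·ADD·ADD·ADD·ADD·ADD·AA·AA·ADD·AA·AA·ADD·AA·AA·ADD·AA·AA·ADD·AA·AA·ADD·ADD·ADD·ADD·ADD·AA·AA·ADD·ADD·ADD·ADD·ADD·AA·AA·ADD·ADD·ADD·ADD·ADD·AA·AA·ADD·AA·AA·ADD·AA·AA·ADD·AA·AA
    A ↦ ADD
    B ↦ DA
    C ↦ CB
    D ↦ AA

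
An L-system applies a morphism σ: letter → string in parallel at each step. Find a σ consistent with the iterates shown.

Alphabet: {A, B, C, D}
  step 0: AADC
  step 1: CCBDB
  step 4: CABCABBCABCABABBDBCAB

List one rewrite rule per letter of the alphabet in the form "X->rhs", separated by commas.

A->C, B->AB, C->B, D->BD

  step 0 ⇒ step 1: AADC ⇒ C·C·BD·B
    A ↦ C
    C ↦ B
    D ↦ BD
    B ↦ AB  (constrained at step 1)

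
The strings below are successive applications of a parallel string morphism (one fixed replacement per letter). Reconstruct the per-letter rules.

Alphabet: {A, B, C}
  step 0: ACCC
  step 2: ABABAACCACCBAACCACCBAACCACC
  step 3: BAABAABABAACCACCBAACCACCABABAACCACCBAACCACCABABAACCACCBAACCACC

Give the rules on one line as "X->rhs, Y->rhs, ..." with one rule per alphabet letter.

  step 2 ⇒ step 3: ABABAACCACCBAACCACCBAACCACC ⇒ BA·A·BA·A·BA·BA·ACC·ACC·BA·ACC·ACC·A·BA·BA·ACC·ACC·BA·ACC·ACC·A·BA·BA·ACC·ACC·BA·ACC·ACC
    A ↦ BA
    B ↦ A
    C ↦ ACC

A->BA, B->A, C->ACC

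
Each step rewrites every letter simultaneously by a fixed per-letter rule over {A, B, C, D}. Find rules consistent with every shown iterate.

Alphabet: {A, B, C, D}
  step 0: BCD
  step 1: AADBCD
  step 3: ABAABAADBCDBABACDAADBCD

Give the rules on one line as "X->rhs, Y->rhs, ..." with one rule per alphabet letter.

A->BA, B->A, C->ADB, D->CD

  step 0 ⇒ step 1: BCD ⇒ A·ADB·CD
    B ↦ A
    C ↦ ADB
    D ↦ CD
    A ↦ BA  (constrained at step 1)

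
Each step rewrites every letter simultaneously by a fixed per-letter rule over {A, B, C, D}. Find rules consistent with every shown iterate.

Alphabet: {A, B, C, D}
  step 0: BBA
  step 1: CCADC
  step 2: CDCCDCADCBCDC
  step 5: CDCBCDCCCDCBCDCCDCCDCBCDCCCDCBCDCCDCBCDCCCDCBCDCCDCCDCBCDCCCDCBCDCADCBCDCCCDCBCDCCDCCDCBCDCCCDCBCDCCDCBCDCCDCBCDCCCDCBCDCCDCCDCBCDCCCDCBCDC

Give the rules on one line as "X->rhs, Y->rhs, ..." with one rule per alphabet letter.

A->ADC, B->C, C->CDC, D->B

  step 1 ⇒ step 2: CCADC ⇒ CDC·CDC·ADC·B·CDC
    A ↦ ADC
    C ↦ CDC
    D ↦ B
  step 0 ⇒ step 1: BBA ⇒ C·C·ADC
    B ↦ C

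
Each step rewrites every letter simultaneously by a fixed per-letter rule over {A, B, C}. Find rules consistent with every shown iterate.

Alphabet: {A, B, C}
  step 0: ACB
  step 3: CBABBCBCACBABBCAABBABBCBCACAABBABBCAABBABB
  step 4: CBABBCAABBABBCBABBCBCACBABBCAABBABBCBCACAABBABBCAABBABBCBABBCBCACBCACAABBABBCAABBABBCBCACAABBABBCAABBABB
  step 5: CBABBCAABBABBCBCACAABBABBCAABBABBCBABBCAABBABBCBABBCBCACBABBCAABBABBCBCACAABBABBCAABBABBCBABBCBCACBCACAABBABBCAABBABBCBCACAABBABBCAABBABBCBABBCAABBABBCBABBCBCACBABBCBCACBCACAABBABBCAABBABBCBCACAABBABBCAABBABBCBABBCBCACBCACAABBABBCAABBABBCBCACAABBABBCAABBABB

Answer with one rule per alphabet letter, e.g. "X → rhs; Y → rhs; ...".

  step 4 ⇒ step 5: CBABBCAABBABBCBABBCBCACBABBCAABBABBCBCACAABBABBCAABBABBCBABBCBCACBCACAABBABBCAABBABBCBCACAABBABBCAABBABB ⇒ CB·ABB·CA·ABB·ABB·CB·CA·CA·ABB·ABB·CA·ABB·ABB·CB·ABB·CA·ABB·ABB·CB·ABB·CB·CA·CB·ABB·CA·ABB·ABB·CB·CA·CA·ABB·ABB·CA·ABB·ABB·CB·ABB·CB·CA·CB·CA·CA·ABB·ABB·CA·ABB·ABB·CB·CA·CA·ABB·ABB·CA·ABB·ABB·CB·ABB·CA·ABB·ABB·CB·ABB·CB·CA·CB·ABB·CB·CA·CB·CA·CA·ABB·ABB·CA·ABB·ABB·CB·CA·CA·ABB·ABB·CA·ABB·ABB·CB·ABB·CB·CA·CB·CA·CA·ABB·ABB·CA·ABB·ABB·CB·CA·CA·ABB·ABB·CA·ABB·ABB
    A ↦ CA
    B ↦ ABB
    C ↦ CB

A->CA, B->ABB, C->CB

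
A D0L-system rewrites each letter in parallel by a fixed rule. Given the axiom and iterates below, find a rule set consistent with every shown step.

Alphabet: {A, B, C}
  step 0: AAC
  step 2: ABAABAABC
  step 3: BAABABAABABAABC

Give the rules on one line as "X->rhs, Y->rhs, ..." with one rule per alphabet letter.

  step 2 ⇒ step 3: ABAABAABC ⇒ BA·A·BA·BA·A·BA·BA·A·BC
    A ↦ BA
    B ↦ A
    C ↦ BC

A->BA, B->A, C->BC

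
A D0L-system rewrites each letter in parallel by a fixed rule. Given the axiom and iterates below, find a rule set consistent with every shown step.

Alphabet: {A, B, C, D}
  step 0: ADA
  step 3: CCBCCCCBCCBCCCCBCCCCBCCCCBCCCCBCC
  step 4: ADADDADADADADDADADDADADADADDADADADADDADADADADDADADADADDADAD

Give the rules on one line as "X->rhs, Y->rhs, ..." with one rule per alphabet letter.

  step 3 ⇒ step 4: CCBCCCCBCCBCCCCBCCCCBCCCCBCCCCBCC ⇒ AD·AD·D·AD·AD·AD·AD·D·AD·AD·D·AD·AD·AD·AD·D·AD·AD·AD·AD·D·AD·AD·AD·AD·D·AD·AD·AD·AD·D·AD·AD
    B ↦ D
    C ↦ AD
    A ↦ CC  (constrained at step 0)
    D ↦ BCC  (constrained at step 0)

A->CC, B->D, C->AD, D->BCC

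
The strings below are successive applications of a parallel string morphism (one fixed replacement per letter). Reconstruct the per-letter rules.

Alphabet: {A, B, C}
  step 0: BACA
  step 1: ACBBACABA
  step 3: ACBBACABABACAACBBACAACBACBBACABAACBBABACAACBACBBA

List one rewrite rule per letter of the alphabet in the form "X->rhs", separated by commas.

  step 0 ⇒ step 1: BACA ⇒ ACB·BA·CA·BA
    A ↦ BA
    B ↦ ACB
    C ↦ CA

A->BA, B->ACB, C->CA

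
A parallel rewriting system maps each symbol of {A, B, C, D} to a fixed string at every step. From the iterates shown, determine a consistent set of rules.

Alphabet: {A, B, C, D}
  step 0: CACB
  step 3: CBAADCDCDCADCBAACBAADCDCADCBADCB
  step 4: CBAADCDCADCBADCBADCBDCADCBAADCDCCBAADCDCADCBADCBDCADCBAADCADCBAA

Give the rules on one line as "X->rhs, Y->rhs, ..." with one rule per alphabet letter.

  step 3 ⇒ step 4: CBAADCDCDCADCBAACBAADCDCADCBADCB ⇒ CB·AA·DC·DC·AD·CB·AD·CB·AD·CB·DC·AD·CB·AA·DC·DC·CB·AA·DC·DC·AD·CB·AD·CB·DC·AD·CB·AA·DC·AD·CB·AA
    A ↦ DC
    B ↦ AA
    C ↦ CB
    D ↦ AD

A->DC, B->AA, C->CB, D->AD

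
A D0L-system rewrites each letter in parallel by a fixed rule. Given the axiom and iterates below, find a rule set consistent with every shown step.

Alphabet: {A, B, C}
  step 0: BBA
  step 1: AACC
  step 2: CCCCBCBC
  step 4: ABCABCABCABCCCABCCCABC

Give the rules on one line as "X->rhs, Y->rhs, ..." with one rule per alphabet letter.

  step 1 ⇒ step 2: AACC ⇒ CC·CC·BC·BC
    A ↦ CC
    C ↦ BC
  step 0 ⇒ step 1: BBA ⇒ A·A·CC
    B ↦ A

A->CC, B->A, C->BC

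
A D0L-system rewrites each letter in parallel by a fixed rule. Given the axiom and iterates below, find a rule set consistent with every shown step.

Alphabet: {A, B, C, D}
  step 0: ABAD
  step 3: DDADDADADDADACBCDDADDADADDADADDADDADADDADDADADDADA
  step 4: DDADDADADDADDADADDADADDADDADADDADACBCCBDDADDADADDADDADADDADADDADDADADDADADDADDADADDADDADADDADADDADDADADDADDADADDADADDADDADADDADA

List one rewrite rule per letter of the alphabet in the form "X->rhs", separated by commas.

A->DA, B->C, C->CB, D->DDA

  step 3 ⇒ step 4: DDADDADADDADACBCDDADDADADDADADDADDADADDADDADADDADA ⇒ DDA·DDA·DA·DDA·DDA·DA·DDA·DA·DDA·DDA·DA·DDA·DA·CB·C·CB·DDA·DDA·DA·DDA·DDA·DA·DDA·DA·DDA·DDA·DA·DDA·DA·DDA·DDA·DA·DDA·DDA·DA·DDA·DA·DDA·DDA·DA·DDA·DDA·DA·DDA·DA·DDA·DDA·DA·DDA·DA
    A ↦ DA
    B ↦ C
    C ↦ CB
    D ↦ DDA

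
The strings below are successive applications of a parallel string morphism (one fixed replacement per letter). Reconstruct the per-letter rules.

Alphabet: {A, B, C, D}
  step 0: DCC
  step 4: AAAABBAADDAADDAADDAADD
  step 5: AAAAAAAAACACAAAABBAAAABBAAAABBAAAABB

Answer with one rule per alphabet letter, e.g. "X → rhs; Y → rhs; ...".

A->AA, B->AC, C->DD, D->B

  step 4 ⇒ step 5: AAAABBAADDAADDAADDAADD ⇒ AA·AA·AA·AA·AC·AC·AA·AA·B·B·AA·AA·B·B·AA·AA·B·B·AA·AA·B·B
    A ↦ AA
    B ↦ AC
    D ↦ B
    C ↦ DD  (constrained at step 0)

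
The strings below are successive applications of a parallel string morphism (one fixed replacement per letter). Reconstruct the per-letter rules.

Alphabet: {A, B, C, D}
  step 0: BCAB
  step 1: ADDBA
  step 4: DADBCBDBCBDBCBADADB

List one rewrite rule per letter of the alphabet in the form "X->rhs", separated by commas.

A->DB, B->A, C->D, D->CB

  step 0 ⇒ step 1: BCAB ⇒ A·D·DB·A
    A ↦ DB
    B ↦ A
    C ↦ D
    D ↦ CB  (constrained at step 1)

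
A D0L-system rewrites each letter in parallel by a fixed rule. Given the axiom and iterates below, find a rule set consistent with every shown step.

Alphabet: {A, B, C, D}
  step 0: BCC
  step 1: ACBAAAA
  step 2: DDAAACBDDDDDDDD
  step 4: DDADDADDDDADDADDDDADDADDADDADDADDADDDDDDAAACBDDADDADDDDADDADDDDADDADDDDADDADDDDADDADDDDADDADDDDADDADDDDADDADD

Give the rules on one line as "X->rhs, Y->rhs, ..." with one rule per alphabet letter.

  step 1 ⇒ step 2: ACBAAAA ⇒ DD·AA·ACB·DD·DD·DD·DD
    A ↦ DD
    B ↦ ACB
    C ↦ AA
    D ↦ DDA  (constrained at step 2)

A->DD, B->ACB, C->AA, D->DDA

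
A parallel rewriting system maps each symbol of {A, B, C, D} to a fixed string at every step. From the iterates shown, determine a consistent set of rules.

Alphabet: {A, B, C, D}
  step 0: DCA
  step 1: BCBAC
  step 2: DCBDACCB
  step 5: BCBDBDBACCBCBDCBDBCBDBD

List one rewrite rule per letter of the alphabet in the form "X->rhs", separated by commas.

A->AC, B->D, C->CB, D->B

  step 1 ⇒ step 2: BCBAC ⇒ D·CB·D·AC·CB
    A ↦ AC
    B ↦ D
    C ↦ CB
  step 0 ⇒ step 1: DCA ⇒ B·CB·AC
    D ↦ B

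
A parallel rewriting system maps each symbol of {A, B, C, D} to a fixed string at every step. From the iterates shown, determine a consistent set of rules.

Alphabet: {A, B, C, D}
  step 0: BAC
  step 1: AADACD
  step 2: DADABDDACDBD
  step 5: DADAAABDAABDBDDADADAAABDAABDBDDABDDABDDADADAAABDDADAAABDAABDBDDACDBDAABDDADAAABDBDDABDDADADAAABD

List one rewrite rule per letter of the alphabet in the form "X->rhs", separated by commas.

  step 1 ⇒ step 2: AADACD ⇒ DA·DA·BD·DA·CD·BD
    A ↦ DA
    C ↦ CD
    D ↦ BD
  step 0 ⇒ step 1: BAC ⇒ AA·DA·CD
    B ↦ AA

A->DA, B->AA, C->CD, D->BD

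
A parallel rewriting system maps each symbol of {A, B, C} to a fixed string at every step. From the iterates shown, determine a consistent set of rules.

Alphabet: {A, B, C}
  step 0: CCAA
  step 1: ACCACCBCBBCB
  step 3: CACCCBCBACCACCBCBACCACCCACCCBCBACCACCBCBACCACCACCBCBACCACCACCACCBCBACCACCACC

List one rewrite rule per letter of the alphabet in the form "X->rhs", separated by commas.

  step 0 ⇒ step 1: CCAA ⇒ ACC·ACC·BCB·BCB
    A ↦ BCB
    C ↦ ACC
    B ↦ C  (constrained at step 1)

A->BCB, B->C, C->ACC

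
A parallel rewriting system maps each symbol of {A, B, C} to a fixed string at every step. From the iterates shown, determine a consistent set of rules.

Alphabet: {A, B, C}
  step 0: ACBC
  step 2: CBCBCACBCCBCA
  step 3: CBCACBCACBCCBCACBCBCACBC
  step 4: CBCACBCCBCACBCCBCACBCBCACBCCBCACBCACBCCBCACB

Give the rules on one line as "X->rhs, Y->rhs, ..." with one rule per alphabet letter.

  step 3 ⇒ step 4: CBCACBCACBCCBCACBCBCACBC ⇒ CB·CA·CB·C·CB·CA·CB·C·CB·CA·CB·CB·CA·CB·C·CB·CA·CB·CA·CB·C·CB·CA·CB
    A ↦ C
    B ↦ CA
    C ↦ CB

A->C, B->CA, C->CB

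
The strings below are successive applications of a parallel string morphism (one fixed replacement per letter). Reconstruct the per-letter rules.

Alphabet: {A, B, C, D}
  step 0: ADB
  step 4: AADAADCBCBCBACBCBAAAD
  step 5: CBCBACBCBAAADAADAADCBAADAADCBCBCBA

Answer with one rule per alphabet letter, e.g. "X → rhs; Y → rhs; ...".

A->CB, B->AD, C->A, D->A

  step 4 ⇒ step 5: AADAADCBCBCBACBCBAAAD ⇒ CB·CB·A·CB·CB·A·A·AD·A·AD·A·AD·CB·A·AD·A·AD·CB·CB·CB·A
    A ↦ CB
    B ↦ AD
    C ↦ A
    D ↦ A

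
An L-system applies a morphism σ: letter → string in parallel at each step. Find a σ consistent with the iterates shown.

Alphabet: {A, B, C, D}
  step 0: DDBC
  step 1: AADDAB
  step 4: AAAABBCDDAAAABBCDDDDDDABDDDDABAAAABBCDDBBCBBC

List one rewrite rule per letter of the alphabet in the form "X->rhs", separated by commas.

  step 0 ⇒ step 1: DDBC ⇒ A·A·DD·AB
    B ↦ DD
    C ↦ AB
    D ↦ A
    A ↦ BBC  (constrained at step 1)

A->BBC, B->DD, C->AB, D->A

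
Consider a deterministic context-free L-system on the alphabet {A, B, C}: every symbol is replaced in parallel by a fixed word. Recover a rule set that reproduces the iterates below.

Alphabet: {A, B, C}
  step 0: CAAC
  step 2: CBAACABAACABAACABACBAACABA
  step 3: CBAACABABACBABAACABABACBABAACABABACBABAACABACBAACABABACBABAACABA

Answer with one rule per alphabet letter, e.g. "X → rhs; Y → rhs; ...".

A->BA, B->ACA, C->CBA

  step 2 ⇒ step 3: CBAACABAACABAACABACBAACABA ⇒ CBA·ACA·BA·BA·CBA·BA·ACA·BA·BA·CBA·BA·ACA·BA·BA·CBA·BA·ACA·BA·CBA·ACA·BA·BA·CBA·BA·ACA·BA
    A ↦ BA
    B ↦ ACA
    C ↦ CBA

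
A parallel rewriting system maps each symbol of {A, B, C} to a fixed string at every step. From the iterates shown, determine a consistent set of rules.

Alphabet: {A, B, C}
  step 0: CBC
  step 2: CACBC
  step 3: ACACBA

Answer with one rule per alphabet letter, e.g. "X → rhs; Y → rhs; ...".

  step 2 ⇒ step 3: CACBC ⇒ A·C·A·CB·A
    A ↦ C
    B ↦ CB
    C ↦ A

A->C, B->CB, C->A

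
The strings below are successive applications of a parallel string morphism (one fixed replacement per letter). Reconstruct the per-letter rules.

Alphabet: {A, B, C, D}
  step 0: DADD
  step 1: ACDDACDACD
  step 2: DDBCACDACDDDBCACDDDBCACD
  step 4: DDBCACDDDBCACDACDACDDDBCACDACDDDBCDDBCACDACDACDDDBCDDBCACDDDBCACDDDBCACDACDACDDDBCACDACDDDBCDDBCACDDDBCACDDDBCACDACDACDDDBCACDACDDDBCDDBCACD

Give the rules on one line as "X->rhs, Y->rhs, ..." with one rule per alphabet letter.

A->D, B->D, C->DBC, D->ACD

  step 1 ⇒ step 2: ACDDACDACD ⇒ D·DBC·ACD·ACD·D·DBC·ACD·D·DBC·ACD
    A ↦ D
    C ↦ DBC
    D ↦ ACD
    B ↦ D  (constrained at step 2)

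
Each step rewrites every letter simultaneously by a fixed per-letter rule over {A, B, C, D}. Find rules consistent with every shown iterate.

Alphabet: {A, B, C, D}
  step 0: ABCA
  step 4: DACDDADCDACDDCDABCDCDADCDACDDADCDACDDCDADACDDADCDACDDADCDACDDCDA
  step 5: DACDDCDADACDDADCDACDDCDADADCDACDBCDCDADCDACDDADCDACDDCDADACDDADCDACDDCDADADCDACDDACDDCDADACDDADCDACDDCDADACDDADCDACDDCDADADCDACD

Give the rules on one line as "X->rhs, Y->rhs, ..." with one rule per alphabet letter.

A->CD, B->BC, C->DC, D->DA

  step 4 ⇒ step 5: DACDDADCDACDDCDABCDCDADCDACDDADCDACDDCDADACDDADCDACDDADCDACDDCDA ⇒ DA·CD·DC·DA·DA·CD·DA·DC·DA·CD·DC·DA·DA·DC·DA·CD·BC·DC·DA·DC·DA·CD·DA·DC·DA·CD·DC·DA·DA·CD·DA·DC·DA·CD·DC·DA·DA·DC·DA·CD·DA·CD·DC·DA·DA·CD·DA·DC·DA·CD·DC·DA·DA·CD·DA·DC·DA·CD·DC·DA·DA·DC·DA·CD
    A ↦ CD
    B ↦ BC
    C ↦ DC
    D ↦ DA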